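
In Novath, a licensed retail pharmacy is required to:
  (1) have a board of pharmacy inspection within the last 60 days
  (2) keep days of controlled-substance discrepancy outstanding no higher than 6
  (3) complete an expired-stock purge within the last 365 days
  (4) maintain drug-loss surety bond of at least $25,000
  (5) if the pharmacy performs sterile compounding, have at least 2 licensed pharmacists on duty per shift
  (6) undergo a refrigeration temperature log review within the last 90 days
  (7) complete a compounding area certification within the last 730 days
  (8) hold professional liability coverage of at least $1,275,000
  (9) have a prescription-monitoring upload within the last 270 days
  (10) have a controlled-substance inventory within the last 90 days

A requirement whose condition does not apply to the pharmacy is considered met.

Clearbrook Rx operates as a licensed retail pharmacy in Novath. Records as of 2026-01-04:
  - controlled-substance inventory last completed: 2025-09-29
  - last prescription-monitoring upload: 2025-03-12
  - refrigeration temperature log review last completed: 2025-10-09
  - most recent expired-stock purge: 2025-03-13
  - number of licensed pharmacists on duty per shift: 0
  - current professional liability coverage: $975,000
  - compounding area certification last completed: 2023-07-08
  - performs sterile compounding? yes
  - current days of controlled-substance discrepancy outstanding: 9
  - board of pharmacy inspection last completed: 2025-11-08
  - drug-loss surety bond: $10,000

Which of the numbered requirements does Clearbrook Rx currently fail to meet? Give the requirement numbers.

1. board of pharmacy inspection 57 days ago vs limit 60 → met
2. days of controlled-substance discrepancy outstanding 9 > 6 → not met
3. expired-stock purge 297 days ago vs limit 365 → met
4. drug-loss surety bond $10,000 < $25,000 → not met
5. condition 'performs sterile compounding' holds; licensed pharmacists on duty per shift 0 < 2 → not met
6. refrigeration temperature log review 87 days ago vs limit 90 → met
7. compounding area certification 911 days ago vs limit 730 → not met
8. professional liability coverage $975,000 < $1,275,000 → not met
9. prescription-monitoring upload 298 days ago vs limit 270 → not met
10. controlled-substance inventory 97 days ago vs limit 90 → not met
Not met: 2, 4, 5, 7, 8, 9, 10

2, 4, 5, 7, 8, 9, 10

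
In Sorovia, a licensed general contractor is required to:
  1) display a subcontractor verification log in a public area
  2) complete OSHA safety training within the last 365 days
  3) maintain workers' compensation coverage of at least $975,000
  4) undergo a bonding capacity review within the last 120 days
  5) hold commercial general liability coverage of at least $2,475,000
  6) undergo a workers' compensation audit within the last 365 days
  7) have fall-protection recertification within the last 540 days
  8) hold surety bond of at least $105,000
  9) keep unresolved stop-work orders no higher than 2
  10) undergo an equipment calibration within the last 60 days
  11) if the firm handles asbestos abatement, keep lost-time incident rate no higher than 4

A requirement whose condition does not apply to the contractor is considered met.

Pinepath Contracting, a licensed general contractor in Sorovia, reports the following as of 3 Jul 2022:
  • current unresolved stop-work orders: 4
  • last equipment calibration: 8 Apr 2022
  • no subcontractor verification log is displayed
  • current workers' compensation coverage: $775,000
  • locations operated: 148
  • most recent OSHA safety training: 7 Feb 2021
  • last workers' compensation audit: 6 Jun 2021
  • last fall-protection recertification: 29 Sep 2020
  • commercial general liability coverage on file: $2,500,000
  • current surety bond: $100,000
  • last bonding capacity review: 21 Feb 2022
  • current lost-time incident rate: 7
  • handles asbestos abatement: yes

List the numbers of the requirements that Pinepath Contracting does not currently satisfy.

1. subcontractor verification log absent → not met
2. OSHA safety training 511 days ago vs limit 365 → not met
3. workers' compensation coverage $775,000 < $975,000 → not met
4. bonding capacity review 132 days ago vs limit 120 → not met
5. commercial general liability coverage $2,500,000 ≥ $2,475,000 → met
6. workers' compensation audit 392 days ago vs limit 365 → not met
7. fall-protection recertification 642 days ago vs limit 540 → not met
8. surety bond $100,000 < $105,000 → not met
9. unresolved stop-work orders 4 > 2 → not met
10. equipment calibration 86 days ago vs limit 60 → not met
11. condition 'handles asbestos abatement' holds; lost-time incident rate 7 > 4 → not met
Not met: 1, 2, 3, 4, 6, 7, 8, 9, 10, 11

1, 2, 3, 4, 6, 7, 8, 9, 10, 11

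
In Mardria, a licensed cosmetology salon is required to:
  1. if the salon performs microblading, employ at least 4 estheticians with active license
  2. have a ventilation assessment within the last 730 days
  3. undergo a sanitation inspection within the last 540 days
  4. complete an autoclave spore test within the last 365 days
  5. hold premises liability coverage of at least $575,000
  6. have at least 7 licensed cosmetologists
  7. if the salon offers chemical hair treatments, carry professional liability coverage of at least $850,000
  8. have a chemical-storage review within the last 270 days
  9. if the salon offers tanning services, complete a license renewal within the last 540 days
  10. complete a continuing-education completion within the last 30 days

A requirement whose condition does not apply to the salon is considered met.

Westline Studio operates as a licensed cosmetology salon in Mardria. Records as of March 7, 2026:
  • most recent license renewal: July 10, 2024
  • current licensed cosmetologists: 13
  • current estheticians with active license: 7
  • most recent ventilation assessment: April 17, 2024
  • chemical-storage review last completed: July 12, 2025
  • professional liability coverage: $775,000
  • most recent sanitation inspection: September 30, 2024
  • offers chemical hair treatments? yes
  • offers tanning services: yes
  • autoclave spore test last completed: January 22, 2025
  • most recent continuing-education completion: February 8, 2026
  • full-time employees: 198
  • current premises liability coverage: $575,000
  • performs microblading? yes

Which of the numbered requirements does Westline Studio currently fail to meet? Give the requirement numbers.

1. condition 'performs microblading' holds; estheticians with active license 7 ≥ 4 → met
2. ventilation assessment 689 days ago vs limit 730 → met
3. sanitation inspection 523 days ago vs limit 540 → met
4. autoclave spore test 409 days ago vs limit 365 → not met
5. premises liability coverage $575,000 ≥ $575,000 → met
6. licensed cosmetologists 13 ≥ 7 → met
7. condition 'offers chemical hair treatments' holds; professional liability coverage $775,000 < $850,000 → not met
8. chemical-storage review 238 days ago vs limit 270 → met
9. condition 'offers tanning services' holds; license renewal 605 days ago vs limit 540 → not met
10. continuing-education completion 27 days ago vs limit 30 → met
Not met: 4, 7, 9

4, 7, 9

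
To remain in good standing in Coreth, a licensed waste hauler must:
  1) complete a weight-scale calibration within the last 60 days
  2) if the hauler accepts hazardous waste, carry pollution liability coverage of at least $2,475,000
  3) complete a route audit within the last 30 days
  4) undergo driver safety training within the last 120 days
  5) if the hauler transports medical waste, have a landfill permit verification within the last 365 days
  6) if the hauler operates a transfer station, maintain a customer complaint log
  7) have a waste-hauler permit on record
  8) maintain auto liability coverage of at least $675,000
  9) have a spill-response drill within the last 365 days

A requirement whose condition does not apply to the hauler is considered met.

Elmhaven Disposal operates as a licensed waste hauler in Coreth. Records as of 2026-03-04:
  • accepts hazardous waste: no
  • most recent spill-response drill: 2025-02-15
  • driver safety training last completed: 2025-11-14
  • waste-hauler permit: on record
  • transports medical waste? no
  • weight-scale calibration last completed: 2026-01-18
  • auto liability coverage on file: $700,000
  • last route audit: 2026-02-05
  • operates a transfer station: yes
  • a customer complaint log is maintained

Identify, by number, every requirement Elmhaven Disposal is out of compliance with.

1. weight-scale calibration 45 days ago vs limit 60 → met
2. condition 'accepts hazardous waste' does not hold → requirement n/a → met
3. route audit 27 days ago vs limit 30 → met
4. driver safety training 110 days ago vs limit 120 → met
5. condition 'transports medical waste' does not hold → requirement n/a → met
6. condition 'operates a transfer station' holds; customer complaint log present → met
7. waste-hauler permit present → met
8. auto liability coverage $700,000 ≥ $675,000 → met
9. spill-response drill 382 days ago vs limit 365 → not met
Not met: 9

9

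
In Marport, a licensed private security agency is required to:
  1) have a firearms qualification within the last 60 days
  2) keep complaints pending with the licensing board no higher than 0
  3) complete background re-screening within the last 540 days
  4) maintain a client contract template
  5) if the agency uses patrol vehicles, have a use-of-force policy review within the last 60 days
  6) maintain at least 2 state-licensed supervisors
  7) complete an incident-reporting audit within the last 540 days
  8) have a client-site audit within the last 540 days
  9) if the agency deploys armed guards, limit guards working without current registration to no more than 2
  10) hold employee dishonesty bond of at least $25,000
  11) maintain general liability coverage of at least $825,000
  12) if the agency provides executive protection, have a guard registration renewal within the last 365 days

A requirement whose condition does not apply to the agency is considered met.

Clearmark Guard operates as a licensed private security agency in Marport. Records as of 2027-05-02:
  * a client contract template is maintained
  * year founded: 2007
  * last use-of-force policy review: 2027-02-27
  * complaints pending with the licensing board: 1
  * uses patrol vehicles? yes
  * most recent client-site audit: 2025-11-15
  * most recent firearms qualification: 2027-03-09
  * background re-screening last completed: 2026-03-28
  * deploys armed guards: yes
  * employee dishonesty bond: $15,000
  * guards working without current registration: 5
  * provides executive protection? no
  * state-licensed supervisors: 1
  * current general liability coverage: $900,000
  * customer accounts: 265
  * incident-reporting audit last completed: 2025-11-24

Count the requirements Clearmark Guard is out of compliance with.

5

1. firearms qualification 54 days ago vs limit 60 → met
2. complaints pending with the licensing board 1 > 0 → not met
3. background re-screening 400 days ago vs limit 540 → met
4. client contract template present → met
5. condition 'uses patrol vehicles' holds; use-of-force policy review 64 days ago vs limit 60 → not met
6. state-licensed supervisors 1 < 2 → not met
7. incident-reporting audit 524 days ago vs limit 540 → met
8. client-site audit 533 days ago vs limit 540 → met
9. condition 'deploys armed guards' holds; guards working without current registration 5 > 2 → not met
10. employee dishonesty bond $15,000 < $25,000 → not met
11. general liability coverage $900,000 ≥ $825,000 → met
12. condition 'provides executive protection' does not hold → requirement n/a → met
Not met: 5 of 12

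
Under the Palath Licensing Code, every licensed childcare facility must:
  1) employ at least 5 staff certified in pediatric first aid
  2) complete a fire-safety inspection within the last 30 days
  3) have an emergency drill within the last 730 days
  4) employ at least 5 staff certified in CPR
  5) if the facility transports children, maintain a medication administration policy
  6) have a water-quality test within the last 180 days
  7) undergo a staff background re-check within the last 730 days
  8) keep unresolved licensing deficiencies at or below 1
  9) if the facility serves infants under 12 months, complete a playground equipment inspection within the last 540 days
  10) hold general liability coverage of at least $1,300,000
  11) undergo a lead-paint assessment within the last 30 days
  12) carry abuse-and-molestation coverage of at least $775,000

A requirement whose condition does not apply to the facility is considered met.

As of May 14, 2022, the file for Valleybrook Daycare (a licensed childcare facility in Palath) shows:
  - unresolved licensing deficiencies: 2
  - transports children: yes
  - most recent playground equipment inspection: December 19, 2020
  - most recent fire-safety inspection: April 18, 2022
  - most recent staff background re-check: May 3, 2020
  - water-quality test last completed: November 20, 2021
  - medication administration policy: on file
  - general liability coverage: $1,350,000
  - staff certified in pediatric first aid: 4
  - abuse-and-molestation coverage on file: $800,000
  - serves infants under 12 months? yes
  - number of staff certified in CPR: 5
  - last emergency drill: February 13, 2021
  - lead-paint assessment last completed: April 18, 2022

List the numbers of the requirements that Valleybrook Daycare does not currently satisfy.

1. staff certified in pediatric first aid 4 < 5 → not met
2. fire-safety inspection 26 days ago vs limit 30 → met
3. emergency drill 455 days ago vs limit 730 → met
4. staff certified in CPR 5 ≥ 5 → met
5. condition 'transports children' holds; medication administration policy present → met
6. water-quality test 175 days ago vs limit 180 → met
7. staff background re-check 741 days ago vs limit 730 → not met
8. unresolved licensing deficiencies 2 > 1 → not met
9. condition 'serves infants under 12 months' holds; playground equipment inspection 511 days ago vs limit 540 → met
10. general liability coverage $1,350,000 ≥ $1,300,000 → met
11. lead-paint assessment 26 days ago vs limit 30 → met
12. abuse-and-molestation coverage $800,000 ≥ $775,000 → met
Not met: 1, 7, 8

1, 7, 8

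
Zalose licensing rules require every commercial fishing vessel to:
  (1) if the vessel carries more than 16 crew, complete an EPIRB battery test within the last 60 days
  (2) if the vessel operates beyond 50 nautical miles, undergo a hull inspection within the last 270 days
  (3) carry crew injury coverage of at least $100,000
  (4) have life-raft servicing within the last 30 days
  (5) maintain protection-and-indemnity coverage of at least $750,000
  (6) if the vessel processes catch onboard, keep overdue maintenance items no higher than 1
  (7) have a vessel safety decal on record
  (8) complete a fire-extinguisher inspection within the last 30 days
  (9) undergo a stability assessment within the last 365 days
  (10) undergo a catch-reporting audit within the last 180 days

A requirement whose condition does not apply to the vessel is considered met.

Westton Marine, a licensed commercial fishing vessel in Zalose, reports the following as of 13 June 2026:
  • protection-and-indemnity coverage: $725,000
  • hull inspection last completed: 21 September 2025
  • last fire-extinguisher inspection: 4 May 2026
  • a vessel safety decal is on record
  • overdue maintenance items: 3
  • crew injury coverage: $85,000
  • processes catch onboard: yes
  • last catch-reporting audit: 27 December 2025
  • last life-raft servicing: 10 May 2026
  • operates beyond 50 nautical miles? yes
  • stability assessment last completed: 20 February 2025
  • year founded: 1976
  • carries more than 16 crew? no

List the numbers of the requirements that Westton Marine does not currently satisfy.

3, 4, 5, 6, 8, 9

1. condition 'carries more than 16 crew' does not hold → requirement n/a → met
2. condition 'operates beyond 50 nautical miles' holds; hull inspection 265 days ago vs limit 270 → met
3. crew injury coverage $85,000 < $100,000 → not met
4. life-raft servicing 34 days ago vs limit 30 → not met
5. protection-and-indemnity coverage $725,000 < $750,000 → not met
6. condition 'processes catch onboard' holds; overdue maintenance items 3 > 1 → not met
7. vessel safety decal present → met
8. fire-extinguisher inspection 40 days ago vs limit 30 → not met
9. stability assessment 478 days ago vs limit 365 → not met
10. catch-reporting audit 168 days ago vs limit 180 → met
Not met: 3, 4, 5, 6, 8, 9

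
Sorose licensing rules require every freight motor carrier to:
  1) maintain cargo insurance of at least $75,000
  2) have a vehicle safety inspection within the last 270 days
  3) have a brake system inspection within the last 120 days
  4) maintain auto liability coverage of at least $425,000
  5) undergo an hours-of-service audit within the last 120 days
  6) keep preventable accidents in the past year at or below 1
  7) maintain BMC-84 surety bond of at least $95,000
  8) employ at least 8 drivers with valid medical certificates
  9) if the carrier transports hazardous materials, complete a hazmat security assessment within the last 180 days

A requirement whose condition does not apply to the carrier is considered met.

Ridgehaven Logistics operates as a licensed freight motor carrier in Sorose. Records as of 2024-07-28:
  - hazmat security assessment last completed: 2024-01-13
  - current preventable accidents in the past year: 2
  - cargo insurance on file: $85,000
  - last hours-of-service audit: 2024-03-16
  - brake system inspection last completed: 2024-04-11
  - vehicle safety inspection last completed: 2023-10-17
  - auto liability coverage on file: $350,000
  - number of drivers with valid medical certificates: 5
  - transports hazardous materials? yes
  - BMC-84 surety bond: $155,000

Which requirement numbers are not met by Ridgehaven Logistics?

1. cargo insurance $85,000 ≥ $75,000 → met
2. vehicle safety inspection 285 days ago vs limit 270 → not met
3. brake system inspection 108 days ago vs limit 120 → met
4. auto liability coverage $350,000 < $425,000 → not met
5. hours-of-service audit 134 days ago vs limit 120 → not met
6. preventable accidents in the past year 2 > 1 → not met
7. BMC-84 surety bond $155,000 ≥ $95,000 → met
8. drivers with valid medical certificates 5 < 8 → not met
9. condition 'transports hazardous materials' holds; hazmat security assessment 197 days ago vs limit 180 → not met
Not met: 2, 4, 5, 6, 8, 9

2, 4, 5, 6, 8, 9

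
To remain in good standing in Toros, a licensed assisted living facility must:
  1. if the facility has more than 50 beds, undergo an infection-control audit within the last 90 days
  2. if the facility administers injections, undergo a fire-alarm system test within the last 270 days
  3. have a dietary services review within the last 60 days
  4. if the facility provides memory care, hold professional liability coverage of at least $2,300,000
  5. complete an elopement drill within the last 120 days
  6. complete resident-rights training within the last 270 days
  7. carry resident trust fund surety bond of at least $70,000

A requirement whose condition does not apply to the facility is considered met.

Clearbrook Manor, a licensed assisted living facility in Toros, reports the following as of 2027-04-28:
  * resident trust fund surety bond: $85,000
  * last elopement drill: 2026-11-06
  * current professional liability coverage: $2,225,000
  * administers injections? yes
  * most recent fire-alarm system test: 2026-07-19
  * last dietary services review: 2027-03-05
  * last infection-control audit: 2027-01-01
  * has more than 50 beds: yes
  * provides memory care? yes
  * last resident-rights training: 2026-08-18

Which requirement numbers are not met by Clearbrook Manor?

1, 2, 4, 5

1. condition 'has more than 50 beds' holds; infection-control audit 117 days ago vs limit 90 → not met
2. condition 'administers injections' holds; fire-alarm system test 283 days ago vs limit 270 → not met
3. dietary services review 54 days ago vs limit 60 → met
4. condition 'provides memory care' holds; professional liability coverage $2,225,000 < $2,300,000 → not met
5. elopement drill 173 days ago vs limit 120 → not met
6. resident-rights training 253 days ago vs limit 270 → met
7. resident trust fund surety bond $85,000 ≥ $70,000 → met
Not met: 1, 2, 4, 5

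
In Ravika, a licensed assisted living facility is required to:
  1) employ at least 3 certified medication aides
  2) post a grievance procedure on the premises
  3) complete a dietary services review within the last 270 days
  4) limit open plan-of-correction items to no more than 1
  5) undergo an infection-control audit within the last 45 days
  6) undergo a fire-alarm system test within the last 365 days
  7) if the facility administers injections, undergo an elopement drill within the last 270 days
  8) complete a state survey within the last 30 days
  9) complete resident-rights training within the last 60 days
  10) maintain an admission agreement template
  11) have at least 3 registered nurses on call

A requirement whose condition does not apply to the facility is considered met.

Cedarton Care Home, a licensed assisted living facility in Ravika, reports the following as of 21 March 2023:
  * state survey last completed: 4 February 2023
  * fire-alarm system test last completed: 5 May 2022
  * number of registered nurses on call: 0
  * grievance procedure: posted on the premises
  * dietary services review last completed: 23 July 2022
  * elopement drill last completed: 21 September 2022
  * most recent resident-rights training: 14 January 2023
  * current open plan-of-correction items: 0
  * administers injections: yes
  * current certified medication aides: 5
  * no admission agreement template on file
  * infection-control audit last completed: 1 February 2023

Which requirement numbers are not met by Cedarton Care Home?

1. certified medication aides 5 ≥ 3 → met
2. grievance procedure present → met
3. dietary services review 241 days ago vs limit 270 → met
4. open plan-of-correction items 0 ≤ 1 → met
5. infection-control audit 48 days ago vs limit 45 → not met
6. fire-alarm system test 320 days ago vs limit 365 → met
7. condition 'administers injections' holds; elopement drill 181 days ago vs limit 270 → met
8. state survey 45 days ago vs limit 30 → not met
9. resident-rights training 66 days ago vs limit 60 → not met
10. admission agreement template absent → not met
11. registered nurses on call 0 < 3 → not met
Not met: 5, 8, 9, 10, 11

5, 8, 9, 10, 11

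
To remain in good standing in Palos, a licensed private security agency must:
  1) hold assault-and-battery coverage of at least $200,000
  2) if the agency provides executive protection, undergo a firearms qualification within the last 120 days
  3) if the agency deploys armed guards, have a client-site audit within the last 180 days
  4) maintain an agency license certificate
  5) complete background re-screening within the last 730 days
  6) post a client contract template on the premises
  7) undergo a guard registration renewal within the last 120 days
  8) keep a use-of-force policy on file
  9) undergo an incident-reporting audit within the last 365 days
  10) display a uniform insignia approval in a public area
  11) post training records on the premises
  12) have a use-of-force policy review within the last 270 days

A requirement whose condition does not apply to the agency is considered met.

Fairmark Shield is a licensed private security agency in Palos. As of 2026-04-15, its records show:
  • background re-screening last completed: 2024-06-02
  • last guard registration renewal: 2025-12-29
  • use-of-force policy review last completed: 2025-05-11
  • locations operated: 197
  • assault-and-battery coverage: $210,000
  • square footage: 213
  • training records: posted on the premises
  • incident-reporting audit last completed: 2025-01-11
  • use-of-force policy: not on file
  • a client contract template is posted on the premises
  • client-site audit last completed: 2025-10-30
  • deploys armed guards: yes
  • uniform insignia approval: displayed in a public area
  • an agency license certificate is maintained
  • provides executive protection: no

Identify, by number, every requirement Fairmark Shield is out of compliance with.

1. assault-and-battery coverage $210,000 ≥ $200,000 → met
2. condition 'provides executive protection' does not hold → requirement n/a → met
3. condition 'deploys armed guards' holds; client-site audit 167 days ago vs limit 180 → met
4. agency license certificate present → met
5. background re-screening 682 days ago vs limit 730 → met
6. client contract template present → met
7. guard registration renewal 107 days ago vs limit 120 → met
8. use-of-force policy absent → not met
9. incident-reporting audit 459 days ago vs limit 365 → not met
10. uniform insignia approval present → met
11. training records present → met
12. use-of-force policy review 339 days ago vs limit 270 → not met
Not met: 8, 9, 12

8, 9, 12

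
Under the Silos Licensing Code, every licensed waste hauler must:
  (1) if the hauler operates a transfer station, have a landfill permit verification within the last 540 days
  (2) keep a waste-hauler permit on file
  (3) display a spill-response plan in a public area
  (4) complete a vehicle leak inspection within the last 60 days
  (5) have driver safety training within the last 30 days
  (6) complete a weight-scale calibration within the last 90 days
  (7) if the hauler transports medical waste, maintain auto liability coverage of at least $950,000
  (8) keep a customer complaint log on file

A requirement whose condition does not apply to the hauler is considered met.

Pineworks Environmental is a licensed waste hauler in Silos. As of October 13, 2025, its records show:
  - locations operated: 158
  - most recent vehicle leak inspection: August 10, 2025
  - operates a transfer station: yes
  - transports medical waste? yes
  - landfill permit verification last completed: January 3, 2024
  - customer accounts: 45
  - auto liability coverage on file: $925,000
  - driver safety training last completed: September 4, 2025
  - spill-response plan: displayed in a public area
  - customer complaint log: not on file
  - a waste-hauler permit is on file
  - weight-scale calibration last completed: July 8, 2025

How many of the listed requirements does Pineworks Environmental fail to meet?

1. condition 'operates a transfer station' holds; landfill permit verification 649 days ago vs limit 540 → not met
2. waste-hauler permit present → met
3. spill-response plan present → met
4. vehicle leak inspection 64 days ago vs limit 60 → not met
5. driver safety training 39 days ago vs limit 30 → not met
6. weight-scale calibration 97 days ago vs limit 90 → not met
7. condition 'transports medical waste' holds; auto liability coverage $925,000 < $950,000 → not met
8. customer complaint log absent → not met
Not met: 6 of 8

6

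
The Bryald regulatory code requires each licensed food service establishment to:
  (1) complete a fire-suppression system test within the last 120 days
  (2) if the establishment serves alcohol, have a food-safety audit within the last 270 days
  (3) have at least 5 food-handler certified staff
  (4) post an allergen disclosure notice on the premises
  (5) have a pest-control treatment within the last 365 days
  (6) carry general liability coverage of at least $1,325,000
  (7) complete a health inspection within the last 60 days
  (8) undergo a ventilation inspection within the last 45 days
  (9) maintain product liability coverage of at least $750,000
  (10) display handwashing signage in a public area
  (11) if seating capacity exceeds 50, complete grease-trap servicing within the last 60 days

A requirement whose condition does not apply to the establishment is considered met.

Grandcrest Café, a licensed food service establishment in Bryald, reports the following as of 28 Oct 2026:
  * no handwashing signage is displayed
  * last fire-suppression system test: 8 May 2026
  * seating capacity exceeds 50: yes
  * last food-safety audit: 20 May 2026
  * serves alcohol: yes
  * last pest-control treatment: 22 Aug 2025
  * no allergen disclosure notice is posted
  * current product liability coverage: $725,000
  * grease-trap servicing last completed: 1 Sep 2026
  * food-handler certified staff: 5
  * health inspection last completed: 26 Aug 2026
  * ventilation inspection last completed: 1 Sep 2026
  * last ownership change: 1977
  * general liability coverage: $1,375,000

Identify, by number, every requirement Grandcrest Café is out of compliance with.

1. fire-suppression system test 173 days ago vs limit 120 → not met
2. condition 'serves alcohol' holds; food-safety audit 161 days ago vs limit 270 → met
3. food-handler certified staff 5 ≥ 5 → met
4. allergen disclosure notice absent → not met
5. pest-control treatment 432 days ago vs limit 365 → not met
6. general liability coverage $1,375,000 ≥ $1,325,000 → met
7. health inspection 63 days ago vs limit 60 → not met
8. ventilation inspection 57 days ago vs limit 45 → not met
9. product liability coverage $725,000 < $750,000 → not met
10. handwashing signage absent → not met
11. condition 'seating capacity exceeds 50' holds; grease-trap servicing 57 days ago vs limit 60 → met
Not met: 1, 4, 5, 7, 8, 9, 10

1, 4, 5, 7, 8, 9, 10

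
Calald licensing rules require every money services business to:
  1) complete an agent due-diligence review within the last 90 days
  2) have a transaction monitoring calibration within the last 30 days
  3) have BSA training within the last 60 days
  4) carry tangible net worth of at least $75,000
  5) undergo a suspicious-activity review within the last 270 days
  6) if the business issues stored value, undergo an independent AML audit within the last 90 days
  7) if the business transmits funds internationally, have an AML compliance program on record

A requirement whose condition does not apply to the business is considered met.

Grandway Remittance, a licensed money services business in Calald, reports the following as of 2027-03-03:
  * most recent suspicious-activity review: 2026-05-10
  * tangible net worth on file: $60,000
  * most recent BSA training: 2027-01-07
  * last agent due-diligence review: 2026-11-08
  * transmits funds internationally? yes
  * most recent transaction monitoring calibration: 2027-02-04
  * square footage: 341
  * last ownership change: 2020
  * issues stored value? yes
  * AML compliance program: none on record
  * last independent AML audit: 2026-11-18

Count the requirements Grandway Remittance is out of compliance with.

1. agent due-diligence review 115 days ago vs limit 90 → not met
2. transaction monitoring calibration 27 days ago vs limit 30 → met
3. BSA training 55 days ago vs limit 60 → met
4. tangible net worth $60,000 < $75,000 → not met
5. suspicious-activity review 297 days ago vs limit 270 → not met
6. condition 'issues stored value' holds; independent AML audit 105 days ago vs limit 90 → not met
7. condition 'transmits funds internationally' holds; AML compliance program absent → not met
Not met: 5 of 7

5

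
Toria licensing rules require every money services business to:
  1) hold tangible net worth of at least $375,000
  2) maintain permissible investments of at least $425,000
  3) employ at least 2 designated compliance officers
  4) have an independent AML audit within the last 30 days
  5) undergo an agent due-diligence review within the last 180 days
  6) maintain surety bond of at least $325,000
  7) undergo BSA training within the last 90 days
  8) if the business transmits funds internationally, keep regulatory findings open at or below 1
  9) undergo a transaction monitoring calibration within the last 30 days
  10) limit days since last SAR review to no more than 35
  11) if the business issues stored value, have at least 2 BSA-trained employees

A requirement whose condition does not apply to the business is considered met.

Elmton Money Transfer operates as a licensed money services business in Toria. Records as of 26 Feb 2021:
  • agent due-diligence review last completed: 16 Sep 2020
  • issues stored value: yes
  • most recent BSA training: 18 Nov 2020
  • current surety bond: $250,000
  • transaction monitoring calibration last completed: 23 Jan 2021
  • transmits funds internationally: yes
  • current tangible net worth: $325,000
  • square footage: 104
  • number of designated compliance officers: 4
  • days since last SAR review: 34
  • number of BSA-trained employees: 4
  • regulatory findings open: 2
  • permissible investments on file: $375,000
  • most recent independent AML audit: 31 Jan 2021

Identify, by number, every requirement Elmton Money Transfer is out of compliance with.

1. tangible net worth $325,000 < $375,000 → not met
2. permissible investments $375,000 < $425,000 → not met
3. designated compliance officers 4 ≥ 2 → met
4. independent AML audit 26 days ago vs limit 30 → met
5. agent due-diligence review 163 days ago vs limit 180 → met
6. surety bond $250,000 < $325,000 → not met
7. BSA training 100 days ago vs limit 90 → not met
8. condition 'transmits funds internationally' holds; regulatory findings open 2 > 1 → not met
9. transaction monitoring calibration 34 days ago vs limit 30 → not met
10. days since last SAR review 34 ≤ 35 → met
11. condition 'issues stored value' holds; BSA-trained employees 4 ≥ 2 → met
Not met: 1, 2, 6, 7, 8, 9

1, 2, 6, 7, 8, 9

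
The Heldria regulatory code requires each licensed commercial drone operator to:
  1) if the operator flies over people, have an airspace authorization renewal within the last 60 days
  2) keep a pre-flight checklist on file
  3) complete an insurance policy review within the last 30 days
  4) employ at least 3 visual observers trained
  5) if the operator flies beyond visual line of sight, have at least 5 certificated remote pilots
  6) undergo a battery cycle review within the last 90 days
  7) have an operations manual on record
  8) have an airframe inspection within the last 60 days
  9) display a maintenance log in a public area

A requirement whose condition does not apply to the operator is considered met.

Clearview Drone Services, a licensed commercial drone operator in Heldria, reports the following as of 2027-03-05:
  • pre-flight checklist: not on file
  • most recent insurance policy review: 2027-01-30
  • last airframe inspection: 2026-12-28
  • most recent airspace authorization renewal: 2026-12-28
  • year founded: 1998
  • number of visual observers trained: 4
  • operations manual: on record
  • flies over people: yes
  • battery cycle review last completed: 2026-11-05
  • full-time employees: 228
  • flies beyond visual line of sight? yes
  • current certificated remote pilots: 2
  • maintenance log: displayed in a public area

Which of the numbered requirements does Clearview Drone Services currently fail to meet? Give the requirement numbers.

1, 2, 3, 5, 6, 8

1. condition 'flies over people' holds; airspace authorization renewal 67 days ago vs limit 60 → not met
2. pre-flight checklist absent → not met
3. insurance policy review 34 days ago vs limit 30 → not met
4. visual observers trained 4 ≥ 3 → met
5. condition 'flies beyond visual line of sight' holds; certificated remote pilots 2 < 5 → not met
6. battery cycle review 120 days ago vs limit 90 → not met
7. operations manual present → met
8. airframe inspection 67 days ago vs limit 60 → not met
9. maintenance log present → met
Not met: 1, 2, 3, 5, 6, 8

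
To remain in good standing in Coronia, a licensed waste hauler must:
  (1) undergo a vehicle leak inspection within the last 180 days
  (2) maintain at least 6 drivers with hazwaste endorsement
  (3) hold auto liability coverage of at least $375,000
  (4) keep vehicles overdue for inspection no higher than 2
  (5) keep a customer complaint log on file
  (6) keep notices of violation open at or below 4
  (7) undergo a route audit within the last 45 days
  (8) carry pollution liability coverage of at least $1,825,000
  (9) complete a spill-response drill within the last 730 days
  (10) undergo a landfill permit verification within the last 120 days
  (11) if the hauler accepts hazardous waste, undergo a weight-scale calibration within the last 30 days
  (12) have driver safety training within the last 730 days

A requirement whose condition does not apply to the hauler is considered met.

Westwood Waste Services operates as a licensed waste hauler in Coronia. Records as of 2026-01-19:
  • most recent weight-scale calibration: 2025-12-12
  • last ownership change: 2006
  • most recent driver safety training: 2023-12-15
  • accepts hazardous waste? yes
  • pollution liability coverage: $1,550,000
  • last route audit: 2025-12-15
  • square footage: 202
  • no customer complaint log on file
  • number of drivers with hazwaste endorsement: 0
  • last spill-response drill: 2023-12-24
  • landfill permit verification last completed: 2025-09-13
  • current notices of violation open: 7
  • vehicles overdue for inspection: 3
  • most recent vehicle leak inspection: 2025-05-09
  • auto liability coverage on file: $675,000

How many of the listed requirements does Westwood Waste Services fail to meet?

1. vehicle leak inspection 255 days ago vs limit 180 → not met
2. drivers with hazwaste endorsement 0 < 6 → not met
3. auto liability coverage $675,000 ≥ $375,000 → met
4. vehicles overdue for inspection 3 > 2 → not met
5. customer complaint log absent → not met
6. notices of violation open 7 > 4 → not met
7. route audit 35 days ago vs limit 45 → met
8. pollution liability coverage $1,550,000 < $1,825,000 → not met
9. spill-response drill 757 days ago vs limit 730 → not met
10. landfill permit verification 128 days ago vs limit 120 → not met
11. condition 'accepts hazardous waste' holds; weight-scale calibration 38 days ago vs limit 30 → not met
12. driver safety training 766 days ago vs limit 730 → not met
Not met: 10 of 12

10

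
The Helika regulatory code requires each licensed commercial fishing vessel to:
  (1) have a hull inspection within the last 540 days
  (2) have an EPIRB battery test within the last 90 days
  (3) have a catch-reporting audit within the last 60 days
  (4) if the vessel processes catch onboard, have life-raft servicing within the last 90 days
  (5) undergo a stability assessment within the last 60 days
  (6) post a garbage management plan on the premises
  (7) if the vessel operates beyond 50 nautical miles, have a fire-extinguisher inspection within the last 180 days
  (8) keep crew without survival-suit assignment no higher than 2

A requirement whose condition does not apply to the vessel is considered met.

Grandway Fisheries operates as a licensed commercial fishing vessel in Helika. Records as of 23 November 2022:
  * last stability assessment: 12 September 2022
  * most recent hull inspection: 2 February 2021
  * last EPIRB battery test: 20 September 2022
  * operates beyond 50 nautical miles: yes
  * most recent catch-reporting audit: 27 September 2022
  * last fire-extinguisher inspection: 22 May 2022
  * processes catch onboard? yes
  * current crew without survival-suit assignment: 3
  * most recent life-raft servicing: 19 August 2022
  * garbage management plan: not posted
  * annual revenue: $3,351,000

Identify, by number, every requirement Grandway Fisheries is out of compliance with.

1, 4, 5, 6, 7, 8

1. hull inspection 659 days ago vs limit 540 → not met
2. EPIRB battery test 64 days ago vs limit 90 → met
3. catch-reporting audit 57 days ago vs limit 60 → met
4. condition 'processes catch onboard' holds; life-raft servicing 96 days ago vs limit 90 → not met
5. stability assessment 72 days ago vs limit 60 → not met
6. garbage management plan absent → not met
7. condition 'operates beyond 50 nautical miles' holds; fire-extinguisher inspection 185 days ago vs limit 180 → not met
8. crew without survival-suit assignment 3 > 2 → not met
Not met: 1, 4, 5, 6, 7, 8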